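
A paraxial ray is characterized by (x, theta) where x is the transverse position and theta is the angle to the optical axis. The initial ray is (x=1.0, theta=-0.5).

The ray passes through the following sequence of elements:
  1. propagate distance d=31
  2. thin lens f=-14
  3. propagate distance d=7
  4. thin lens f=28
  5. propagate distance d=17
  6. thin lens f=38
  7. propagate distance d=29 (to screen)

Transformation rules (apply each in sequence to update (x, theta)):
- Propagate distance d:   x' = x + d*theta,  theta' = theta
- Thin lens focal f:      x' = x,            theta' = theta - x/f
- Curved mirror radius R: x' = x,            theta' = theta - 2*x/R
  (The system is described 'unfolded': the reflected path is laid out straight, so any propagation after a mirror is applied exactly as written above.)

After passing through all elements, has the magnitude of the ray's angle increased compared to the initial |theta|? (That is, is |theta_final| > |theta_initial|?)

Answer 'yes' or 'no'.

Initial: x=1.0000 theta=-0.5000
After 1 (propagate distance d=31): x=-14.5000 theta=-0.5000
After 2 (thin lens f=-14): x=-14.5000 theta=-43/28 (≈-1.5357)
After 3 (propagate distance d=7): x=-25.2500 theta=-43/28 (≈-1.5357)
After 4 (thin lens f=28): x=-25.2500 theta=-71/112 (≈-0.6339)
After 5 (propagate distance d=17): x=-4035/112 (≈-36.0268) theta=-71/112 (≈-0.6339)
After 6 (thin lens f=38): x=-4035/112 (≈-36.0268) theta=191/608 (≈0.3141)
After 7 (propagate distance d=29 (to screen)): x=-114557/4256 (≈-26.9166) theta=191/608 (≈0.3141)
|theta_initial|=0.5000 |theta_final|=191/608 (≈0.3141) -> not increased

Answer: no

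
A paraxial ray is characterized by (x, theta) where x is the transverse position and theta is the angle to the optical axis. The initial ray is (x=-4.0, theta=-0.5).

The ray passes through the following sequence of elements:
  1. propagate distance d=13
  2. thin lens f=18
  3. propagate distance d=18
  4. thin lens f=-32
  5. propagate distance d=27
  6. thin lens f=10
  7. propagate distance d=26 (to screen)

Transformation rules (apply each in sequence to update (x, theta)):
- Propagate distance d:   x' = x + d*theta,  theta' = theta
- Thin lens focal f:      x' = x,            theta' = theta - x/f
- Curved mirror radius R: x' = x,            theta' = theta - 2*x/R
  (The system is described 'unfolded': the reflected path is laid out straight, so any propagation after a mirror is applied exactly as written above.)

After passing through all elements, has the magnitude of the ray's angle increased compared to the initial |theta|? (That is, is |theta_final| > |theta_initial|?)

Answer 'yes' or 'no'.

Initial: x=-4.0000 theta=-0.5000
After 1 (propagate distance d=13): x=-10.5000 theta=-0.5000
After 2 (thin lens f=18): x=-10.5000 theta=1/12 (≈0.0833)
After 3 (propagate distance d=18): x=-9.0000 theta=1/12 (≈0.0833)
After 4 (thin lens f=-32): x=-9.0000 theta=-19/96 (≈-0.1979)
After 5 (propagate distance d=27): x=-459/32 (≈-14.3438) theta=-19/96 (≈-0.1979)
After 6 (thin lens f=10): x=-459/32 (≈-14.3438) theta=1187/960 (≈1.2365)
After 7 (propagate distance d=26 (to screen)): x=4273/240 (≈17.8042) theta=1187/960 (≈1.2365)
|theta_initial|=0.5000 |theta_final|=1187/960 (≈1.2365) -> increased

Answer: yes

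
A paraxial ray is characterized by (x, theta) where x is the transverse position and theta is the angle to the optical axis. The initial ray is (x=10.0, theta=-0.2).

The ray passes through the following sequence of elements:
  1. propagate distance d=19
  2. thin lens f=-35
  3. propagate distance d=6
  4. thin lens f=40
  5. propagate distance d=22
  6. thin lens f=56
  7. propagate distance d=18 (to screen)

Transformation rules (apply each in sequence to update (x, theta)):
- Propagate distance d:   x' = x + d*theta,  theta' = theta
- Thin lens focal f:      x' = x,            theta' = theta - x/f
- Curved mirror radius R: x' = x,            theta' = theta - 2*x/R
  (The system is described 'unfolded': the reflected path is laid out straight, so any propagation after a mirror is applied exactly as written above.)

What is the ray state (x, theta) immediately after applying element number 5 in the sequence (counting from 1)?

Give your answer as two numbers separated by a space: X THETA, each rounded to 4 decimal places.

Initial: x=10.0000 theta=-0.2000
After 1 (propagate distance d=19): x=6.2000 theta=-0.2000
After 2 (thin lens f=-35): x=6.2000 theta=-4/175 (≈-0.0229)
After 3 (propagate distance d=6): x=1061/175 (≈6.0629) theta=-4/175 (≈-0.0229)
After 4 (thin lens f=40): x=1061/175 (≈6.0629) theta=-1221/7000 (≈-0.1744)
After 5 (propagate distance d=22): x=7789/3500 (≈2.2254) theta=-1221/7000 (≈-0.1744)
Rounded to 4 decimal places: x = 2.2254, theta = -0.1744

Answer: 2.2254 -0.1744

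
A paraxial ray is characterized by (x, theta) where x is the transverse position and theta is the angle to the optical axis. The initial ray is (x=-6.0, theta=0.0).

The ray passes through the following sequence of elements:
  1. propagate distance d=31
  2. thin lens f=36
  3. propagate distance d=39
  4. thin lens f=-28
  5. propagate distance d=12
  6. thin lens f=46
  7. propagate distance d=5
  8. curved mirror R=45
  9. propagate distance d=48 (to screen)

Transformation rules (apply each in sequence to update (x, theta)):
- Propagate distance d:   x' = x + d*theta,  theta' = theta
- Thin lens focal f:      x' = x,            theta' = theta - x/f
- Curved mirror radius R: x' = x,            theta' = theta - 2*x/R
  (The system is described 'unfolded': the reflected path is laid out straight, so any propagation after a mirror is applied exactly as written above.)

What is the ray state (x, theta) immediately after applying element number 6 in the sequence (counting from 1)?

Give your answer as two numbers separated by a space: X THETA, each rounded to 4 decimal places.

Answer: 2.7143 0.1255

Derivation:
Initial: x=-6.0000 theta=0.0000
After 1 (propagate distance d=31): x=-6.0000 theta=0.0000
After 2 (thin lens f=36): x=-6.0000 theta=1/6 (≈0.1667)
After 3 (propagate distance d=39): x=0.5000 theta=1/6 (≈0.1667)
After 4 (thin lens f=-28): x=0.5000 theta=31/168 (≈0.1845)
After 5 (propagate distance d=12): x=19/7 (≈2.7143) theta=31/168 (≈0.1845)
After 6 (thin lens f=46): x=19/7 (≈2.7143) theta=485/3864 (≈0.1255)
Rounded to 4 decimal places: x = 2.7143, theta = 0.1255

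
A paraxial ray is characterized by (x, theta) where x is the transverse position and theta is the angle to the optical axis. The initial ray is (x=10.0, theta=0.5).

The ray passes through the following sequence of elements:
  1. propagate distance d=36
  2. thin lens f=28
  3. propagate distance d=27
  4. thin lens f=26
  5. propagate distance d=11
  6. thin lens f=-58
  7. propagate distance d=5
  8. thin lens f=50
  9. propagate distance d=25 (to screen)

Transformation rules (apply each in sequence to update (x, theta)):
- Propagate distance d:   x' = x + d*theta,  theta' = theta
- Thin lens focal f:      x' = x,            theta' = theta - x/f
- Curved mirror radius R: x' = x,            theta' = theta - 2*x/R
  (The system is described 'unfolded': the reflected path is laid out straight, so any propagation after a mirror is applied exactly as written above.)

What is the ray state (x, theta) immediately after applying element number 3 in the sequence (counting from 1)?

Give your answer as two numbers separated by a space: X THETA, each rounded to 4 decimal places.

Answer: 14.5000 -0.5000

Derivation:
Initial: x=10.0000 theta=0.5000
After 1 (propagate distance d=36): x=28.0000 theta=0.5000
After 2 (thin lens f=28): x=28.0000 theta=-0.5000
After 3 (propagate distance d=27): x=14.5000 theta=-0.5000
Rounded to 4 decimal places: x = 14.5000, theta = -0.5000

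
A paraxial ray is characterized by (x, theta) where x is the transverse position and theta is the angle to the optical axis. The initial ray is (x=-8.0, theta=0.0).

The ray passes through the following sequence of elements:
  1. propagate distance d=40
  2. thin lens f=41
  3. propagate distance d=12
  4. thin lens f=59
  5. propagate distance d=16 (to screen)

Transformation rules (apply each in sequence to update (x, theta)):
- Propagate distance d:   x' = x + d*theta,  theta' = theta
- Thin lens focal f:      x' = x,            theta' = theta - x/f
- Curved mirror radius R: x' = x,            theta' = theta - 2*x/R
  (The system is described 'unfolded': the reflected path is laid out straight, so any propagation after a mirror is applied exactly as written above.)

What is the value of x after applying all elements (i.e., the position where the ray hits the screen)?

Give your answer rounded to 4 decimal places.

Answer: -1.0021

Derivation:
Initial: x=-8.0000 theta=0.0000
After 1 (propagate distance d=40): x=-8.0000 theta=0.0000
After 2 (thin lens f=41): x=-8.0000 theta=8/41 (≈0.1951)
After 3 (propagate distance d=12): x=-232/41 (≈-5.6585) theta=8/41 (≈0.1951)
After 4 (thin lens f=59): x=-232/41 (≈-5.6585) theta=704/2419 (≈0.2910)
After 5 (propagate distance d=16 (to screen)): x=-2424/2419 (≈-1.0021) theta=704/2419 (≈0.2910)
Rounded to 4 decimal places: x = -1.0021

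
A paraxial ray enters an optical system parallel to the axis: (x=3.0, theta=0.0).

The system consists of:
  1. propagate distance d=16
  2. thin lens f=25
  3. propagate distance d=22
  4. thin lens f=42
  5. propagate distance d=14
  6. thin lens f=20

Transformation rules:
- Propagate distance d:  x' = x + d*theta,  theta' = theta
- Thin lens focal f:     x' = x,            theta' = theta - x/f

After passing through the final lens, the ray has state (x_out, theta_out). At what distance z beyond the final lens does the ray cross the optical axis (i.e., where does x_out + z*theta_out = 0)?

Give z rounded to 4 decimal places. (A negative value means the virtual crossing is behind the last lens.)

Initial: x=3.0000 theta=0.0000
After 1 (propagate distance d=16): x=3.0000 theta=0.0000
After 2 (thin lens f=25): x=3.0000 theta=-0.1200
After 3 (propagate distance d=22): x=0.3600 theta=-0.1200
After 4 (thin lens f=42): x=0.3600 theta=-9/70 (≈-0.1286)
After 5 (propagate distance d=14): x=-1.4400 theta=-9/70 (≈-0.1286)
After 6 (thin lens f=20): x=-1.4400 theta=-99/1750 (≈-0.0566)
z_focus = -x_out/theta_out = -(-1.4400)/(-99/1750) = -280/11 ≈ -25.4545
Rounded to 4 decimal places: z = -25.4545

Answer: -25.4545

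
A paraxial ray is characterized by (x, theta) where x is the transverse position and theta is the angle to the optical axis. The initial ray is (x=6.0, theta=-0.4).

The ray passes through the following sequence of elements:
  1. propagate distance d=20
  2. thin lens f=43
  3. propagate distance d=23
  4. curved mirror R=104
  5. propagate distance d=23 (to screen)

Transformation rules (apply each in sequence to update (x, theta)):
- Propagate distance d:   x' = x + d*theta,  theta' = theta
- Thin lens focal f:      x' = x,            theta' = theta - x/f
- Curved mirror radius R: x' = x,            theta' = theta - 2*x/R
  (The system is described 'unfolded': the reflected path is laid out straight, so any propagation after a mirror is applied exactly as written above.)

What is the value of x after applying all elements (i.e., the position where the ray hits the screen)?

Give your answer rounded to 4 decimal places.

Answer: -13.7798

Derivation:
Initial: x=6.0000 theta=-0.4000
After 1 (propagate distance d=20): x=-2.0000 theta=-0.4000
After 2 (thin lens f=43): x=-2.0000 theta=-76/215 (≈-0.3535)
After 3 (propagate distance d=23): x=-2178/215 (≈-10.1302) theta=-76/215 (≈-0.3535)
After 4 (curved mirror R=104): x=-2178/215 (≈-10.1302) theta=-887/5590 (≈-0.1587)
After 5 (propagate distance d=23 (to screen)): x=-77029/5590 (≈-13.7798) theta=-887/5590 (≈-0.1587)
Rounded to 4 decimal places: x = -13.7798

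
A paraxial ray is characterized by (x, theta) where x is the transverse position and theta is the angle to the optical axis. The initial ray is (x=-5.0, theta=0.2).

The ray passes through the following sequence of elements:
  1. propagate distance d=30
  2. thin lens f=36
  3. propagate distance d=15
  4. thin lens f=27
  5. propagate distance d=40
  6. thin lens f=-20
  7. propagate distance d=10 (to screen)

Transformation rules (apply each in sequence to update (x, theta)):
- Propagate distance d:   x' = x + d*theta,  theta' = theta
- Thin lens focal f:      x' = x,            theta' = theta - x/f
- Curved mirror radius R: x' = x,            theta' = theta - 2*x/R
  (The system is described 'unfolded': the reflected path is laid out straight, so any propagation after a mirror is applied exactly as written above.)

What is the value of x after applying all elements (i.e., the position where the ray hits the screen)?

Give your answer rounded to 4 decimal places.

Initial: x=-5.0000 theta=0.2000
After 1 (propagate distance d=30): x=1.0000 theta=0.2000
After 2 (thin lens f=36): x=1.0000 theta=31/180 (≈0.1722)
After 3 (propagate distance d=15): x=43/12 (≈3.5833) theta=31/180 (≈0.1722)
After 4 (thin lens f=27): x=43/12 (≈3.5833) theta=16/405 (≈0.0395)
After 5 (propagate distance d=40): x=1673/324 (≈5.1636) theta=16/405 (≈0.0395)
After 6 (thin lens f=-20): x=1673/324 (≈5.1636) theta=643/2160 (≈0.2977)
After 7 (propagate distance d=10 (to screen)): x=5275/648 (≈8.1404) theta=643/2160 (≈0.2977)
Rounded to 4 decimal places: x = 8.1404

Answer: 8.1404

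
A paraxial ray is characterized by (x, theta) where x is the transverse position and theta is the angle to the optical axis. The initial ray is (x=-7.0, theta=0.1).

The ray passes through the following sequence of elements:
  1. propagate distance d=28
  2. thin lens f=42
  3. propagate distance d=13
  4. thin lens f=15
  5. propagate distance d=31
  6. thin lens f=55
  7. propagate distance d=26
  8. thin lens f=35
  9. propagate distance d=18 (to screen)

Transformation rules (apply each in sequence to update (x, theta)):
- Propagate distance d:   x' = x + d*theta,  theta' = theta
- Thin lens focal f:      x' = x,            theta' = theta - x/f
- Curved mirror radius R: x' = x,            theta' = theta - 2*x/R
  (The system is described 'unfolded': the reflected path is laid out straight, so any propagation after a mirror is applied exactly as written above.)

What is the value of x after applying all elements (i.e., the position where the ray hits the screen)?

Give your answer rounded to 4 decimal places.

Initial: x=-7.0000 theta=0.1000
After 1 (propagate distance d=28): x=-4.2000 theta=0.1000
After 2 (thin lens f=42): x=-4.2000 theta=0.2000
After 3 (propagate distance d=13): x=-1.6000 theta=0.2000
After 4 (thin lens f=15): x=-1.6000 theta=23/75 (≈0.3067)
After 5 (propagate distance d=31): x=593/75 (≈7.9067) theta=23/75 (≈0.3067)
After 6 (thin lens f=55): x=593/75 (≈7.9067) theta=224/1375 (≈0.1629)
After 7 (propagate distance d=26): x=50087/4125 (≈12.1423) theta=224/1375 (≈0.1629)
After 8 (thin lens f=35): x=50087/4125 (≈12.1423) theta=-26567/144375 (≈-0.1840)
After 9 (propagate distance d=18 (to screen)): x=1274839/144375 (≈8.8301) theta=-26567/144375 (≈-0.1840)
Rounded to 4 decimal places: x = 8.8301

Answer: 8.8301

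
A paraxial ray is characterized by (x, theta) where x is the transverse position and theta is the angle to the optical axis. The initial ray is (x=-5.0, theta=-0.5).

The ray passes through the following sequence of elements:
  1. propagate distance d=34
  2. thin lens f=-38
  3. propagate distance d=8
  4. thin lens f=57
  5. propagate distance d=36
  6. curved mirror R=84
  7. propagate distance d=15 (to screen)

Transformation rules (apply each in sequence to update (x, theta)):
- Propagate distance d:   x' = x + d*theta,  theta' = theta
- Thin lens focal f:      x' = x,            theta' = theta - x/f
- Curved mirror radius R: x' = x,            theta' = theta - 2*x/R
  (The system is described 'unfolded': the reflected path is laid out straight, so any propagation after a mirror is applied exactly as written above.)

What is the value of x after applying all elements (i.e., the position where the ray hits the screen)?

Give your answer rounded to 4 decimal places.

Initial: x=-5.0000 theta=-0.5000
After 1 (propagate distance d=34): x=-22.0000 theta=-0.5000
After 2 (thin lens f=-38): x=-22.0000 theta=-41/38 (≈-1.0789)
After 3 (propagate distance d=8): x=-582/19 (≈-30.6316) theta=-41/38 (≈-1.0789)
After 4 (thin lens f=57): x=-582/19 (≈-30.6316) theta=-391/722 (≈-0.5416)
After 5 (propagate distance d=36): x=-18096/361 (≈-50.1274) theta=-391/722 (≈-0.5416)
After 6 (curved mirror R=84): x=-18096/361 (≈-50.1274) theta=3295/5054 (≈0.6520)
After 7 (propagate distance d=15 (to screen)): x=-203919/5054 (≈-40.3480) theta=3295/5054 (≈0.6520)
Rounded to 4 decimal places: x = -40.3480

Answer: -40.3480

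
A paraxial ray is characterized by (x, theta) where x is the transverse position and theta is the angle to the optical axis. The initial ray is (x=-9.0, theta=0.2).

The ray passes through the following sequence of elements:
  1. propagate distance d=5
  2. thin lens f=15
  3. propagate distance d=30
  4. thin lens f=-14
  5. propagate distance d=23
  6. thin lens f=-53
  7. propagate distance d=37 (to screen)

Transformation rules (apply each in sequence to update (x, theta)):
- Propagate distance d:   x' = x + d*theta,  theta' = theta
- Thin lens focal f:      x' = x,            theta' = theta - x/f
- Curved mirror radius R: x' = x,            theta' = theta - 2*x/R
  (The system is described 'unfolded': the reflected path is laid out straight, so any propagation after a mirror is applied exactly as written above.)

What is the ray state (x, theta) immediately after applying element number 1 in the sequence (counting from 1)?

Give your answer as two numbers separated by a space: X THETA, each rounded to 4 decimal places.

Initial: x=-9.0000 theta=0.2000
After 1 (propagate distance d=5): x=-8.0000 theta=0.2000
Rounded to 4 decimal places: x = -8.0000, theta = 0.2000

Answer: -8.0000 0.2000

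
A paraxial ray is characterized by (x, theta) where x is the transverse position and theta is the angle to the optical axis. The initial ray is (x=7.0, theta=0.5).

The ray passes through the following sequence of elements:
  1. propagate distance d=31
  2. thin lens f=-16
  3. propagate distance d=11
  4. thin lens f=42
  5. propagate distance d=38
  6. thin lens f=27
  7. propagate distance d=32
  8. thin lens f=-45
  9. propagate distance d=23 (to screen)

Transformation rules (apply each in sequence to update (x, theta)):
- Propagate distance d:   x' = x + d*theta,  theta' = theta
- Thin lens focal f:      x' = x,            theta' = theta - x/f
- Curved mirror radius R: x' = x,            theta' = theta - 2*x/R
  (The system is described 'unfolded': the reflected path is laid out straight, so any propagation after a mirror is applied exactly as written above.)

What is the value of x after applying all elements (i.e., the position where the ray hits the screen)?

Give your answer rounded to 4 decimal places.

Answer: -24.4910

Derivation:
Initial: x=7.0000 theta=0.5000
After 1 (propagate distance d=31): x=22.5000 theta=0.5000
After 2 (thin lens f=-16): x=22.5000 theta=61/32 (≈1.9063)
After 3 (propagate distance d=11): x=1391/32 (≈43.4688) theta=61/32 (≈1.9063)
After 4 (thin lens f=42): x=1391/32 (≈43.4688) theta=1171/1344 (≈0.8713)
After 5 (propagate distance d=38): x=12865/168 (≈76.5774) theta=1171/1344 (≈0.8713)
After 6 (thin lens f=27): x=12865/168 (≈76.5774) theta=-71303/36288 (≈-1.9649)
After 7 (propagate distance d=32): x=62143/4536 (≈13.7000) theta=-71303/36288 (≈-1.9649)
After 8 (thin lens f=-45): x=62143/4536 (≈13.7000) theta=-2711491/1632960 (≈-1.6605)
After 9 (propagate distance d=23 (to screen)): x=-5713259/233280 (≈-24.4910) theta=-2711491/1632960 (≈-1.6605)
Rounded to 4 decimal places: x = -24.4910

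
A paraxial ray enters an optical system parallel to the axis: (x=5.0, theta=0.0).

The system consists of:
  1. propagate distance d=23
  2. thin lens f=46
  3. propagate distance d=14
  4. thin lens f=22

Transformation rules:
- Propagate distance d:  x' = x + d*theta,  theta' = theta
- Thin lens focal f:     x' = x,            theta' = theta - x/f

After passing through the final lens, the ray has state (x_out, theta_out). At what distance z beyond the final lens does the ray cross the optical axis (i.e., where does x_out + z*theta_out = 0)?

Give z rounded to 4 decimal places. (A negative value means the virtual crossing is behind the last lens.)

Initial: x=5.0000 theta=0.0000
After 1 (propagate distance d=23): x=5.0000 theta=0.0000
After 2 (thin lens f=46): x=5.0000 theta=-5/46 (≈-0.1087)
After 3 (propagate distance d=14): x=80/23 (≈3.4783) theta=-5/46 (≈-0.1087)
After 4 (thin lens f=22): x=80/23 (≈3.4783) theta=-135/506 (≈-0.2668)
z_focus = -x_out/theta_out = -(80/23)/(-135/506) = 352/27 ≈ 13.0370
Rounded to 4 decimal places: z = 13.0370

Answer: 13.0370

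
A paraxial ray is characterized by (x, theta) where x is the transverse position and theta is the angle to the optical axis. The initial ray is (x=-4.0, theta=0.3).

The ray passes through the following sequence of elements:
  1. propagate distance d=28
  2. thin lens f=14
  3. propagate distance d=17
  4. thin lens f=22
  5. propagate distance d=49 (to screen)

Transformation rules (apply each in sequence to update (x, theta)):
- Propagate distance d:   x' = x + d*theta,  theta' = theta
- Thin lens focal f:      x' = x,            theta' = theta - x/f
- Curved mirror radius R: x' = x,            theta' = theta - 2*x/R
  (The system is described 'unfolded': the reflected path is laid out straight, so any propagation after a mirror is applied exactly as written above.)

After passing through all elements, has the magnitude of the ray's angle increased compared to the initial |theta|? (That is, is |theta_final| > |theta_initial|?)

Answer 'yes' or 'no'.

Initial: x=-4.0000 theta=0.3000
After 1 (propagate distance d=28): x=4.4000 theta=0.3000
After 2 (thin lens f=14): x=4.4000 theta=-1/70 (≈-0.0143)
After 3 (propagate distance d=17): x=291/70 (≈4.1571) theta=-1/70 (≈-0.0143)
After 4 (thin lens f=22): x=291/70 (≈4.1571) theta=-313/1540 (≈-0.2032)
After 5 (propagate distance d=49 (to screen)): x=-1787/308 (≈-5.8019) theta=-313/1540 (≈-0.2032)
|theta_initial|=0.3000 |theta_final|=313/1540 (≈0.2032) -> not increased

Answer: no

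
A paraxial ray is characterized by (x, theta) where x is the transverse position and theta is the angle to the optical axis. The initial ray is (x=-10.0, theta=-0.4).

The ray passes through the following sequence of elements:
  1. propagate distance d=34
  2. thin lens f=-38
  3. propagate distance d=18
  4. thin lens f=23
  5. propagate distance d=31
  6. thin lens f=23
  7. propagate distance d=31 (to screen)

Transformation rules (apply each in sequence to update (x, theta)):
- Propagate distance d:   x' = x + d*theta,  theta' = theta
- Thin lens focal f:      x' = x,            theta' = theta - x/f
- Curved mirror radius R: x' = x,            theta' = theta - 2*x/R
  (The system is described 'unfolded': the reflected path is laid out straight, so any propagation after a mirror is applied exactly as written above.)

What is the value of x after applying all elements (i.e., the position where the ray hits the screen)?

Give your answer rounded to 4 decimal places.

Answer: 30.8586

Derivation:
Initial: x=-10.0000 theta=-0.4000
After 1 (propagate distance d=34): x=-23.6000 theta=-0.4000
After 2 (thin lens f=-38): x=-23.6000 theta=-97/95 (≈-1.0211)
After 3 (propagate distance d=18): x=-3988/95 (≈-41.9789) theta=-97/95 (≈-1.0211)
After 4 (thin lens f=23): x=-3988/95 (≈-41.9789) theta=1757/2185 (≈0.8041)
After 5 (propagate distance d=31): x=-37257/2185 (≈-17.0513) theta=1757/2185 (≈0.8041)
After 6 (thin lens f=23): x=-37257/2185 (≈-17.0513) theta=77668/50255 (≈1.5455)
After 7 (propagate distance d=31 (to screen)): x=1550797/50255 (≈30.8586) theta=77668/50255 (≈1.5455)
Rounded to 4 decimal places: x = 30.8586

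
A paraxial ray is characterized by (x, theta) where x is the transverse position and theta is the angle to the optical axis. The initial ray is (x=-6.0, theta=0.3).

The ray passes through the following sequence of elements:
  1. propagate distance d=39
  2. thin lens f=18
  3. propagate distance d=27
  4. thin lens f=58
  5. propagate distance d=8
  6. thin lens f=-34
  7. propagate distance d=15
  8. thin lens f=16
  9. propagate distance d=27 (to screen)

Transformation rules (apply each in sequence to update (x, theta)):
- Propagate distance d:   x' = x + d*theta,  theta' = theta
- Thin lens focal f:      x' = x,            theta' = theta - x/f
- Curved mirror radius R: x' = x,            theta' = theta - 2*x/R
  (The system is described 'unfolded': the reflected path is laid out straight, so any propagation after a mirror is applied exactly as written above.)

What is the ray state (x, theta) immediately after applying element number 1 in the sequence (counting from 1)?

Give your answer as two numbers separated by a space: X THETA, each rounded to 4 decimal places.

Initial: x=-6.0000 theta=0.3000
After 1 (propagate distance d=39): x=5.7000 theta=0.3000
Rounded to 4 decimal places: x = 5.7000, theta = 0.3000

Answer: 5.7000 0.3000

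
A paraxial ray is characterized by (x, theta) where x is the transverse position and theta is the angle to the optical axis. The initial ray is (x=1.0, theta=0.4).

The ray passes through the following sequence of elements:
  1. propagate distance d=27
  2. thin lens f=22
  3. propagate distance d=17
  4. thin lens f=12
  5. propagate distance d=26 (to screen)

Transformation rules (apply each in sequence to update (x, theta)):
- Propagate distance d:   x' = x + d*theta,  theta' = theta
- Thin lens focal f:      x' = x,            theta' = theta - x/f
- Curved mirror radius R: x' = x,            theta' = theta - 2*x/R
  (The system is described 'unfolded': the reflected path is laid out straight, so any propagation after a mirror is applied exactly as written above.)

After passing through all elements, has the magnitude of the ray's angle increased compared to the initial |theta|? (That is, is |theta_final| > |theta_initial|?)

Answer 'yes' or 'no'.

Answer: yes

Derivation:
Initial: x=1.0000 theta=0.4000
After 1 (propagate distance d=27): x=11.8000 theta=0.4000
After 2 (thin lens f=22): x=11.8000 theta=-3/22 (≈-0.1364)
After 3 (propagate distance d=17): x=1043/110 (≈9.4818) theta=-3/22 (≈-0.1364)
After 4 (thin lens f=12): x=1043/110 (≈9.4818) theta=-1223/1320 (≈-0.9265)
After 5 (propagate distance d=26 (to screen)): x=-9641/660 (≈-14.6076) theta=-1223/1320 (≈-0.9265)
|theta_initial|=0.4000 |theta_final|=1223/1320 (≈0.9265) -> increased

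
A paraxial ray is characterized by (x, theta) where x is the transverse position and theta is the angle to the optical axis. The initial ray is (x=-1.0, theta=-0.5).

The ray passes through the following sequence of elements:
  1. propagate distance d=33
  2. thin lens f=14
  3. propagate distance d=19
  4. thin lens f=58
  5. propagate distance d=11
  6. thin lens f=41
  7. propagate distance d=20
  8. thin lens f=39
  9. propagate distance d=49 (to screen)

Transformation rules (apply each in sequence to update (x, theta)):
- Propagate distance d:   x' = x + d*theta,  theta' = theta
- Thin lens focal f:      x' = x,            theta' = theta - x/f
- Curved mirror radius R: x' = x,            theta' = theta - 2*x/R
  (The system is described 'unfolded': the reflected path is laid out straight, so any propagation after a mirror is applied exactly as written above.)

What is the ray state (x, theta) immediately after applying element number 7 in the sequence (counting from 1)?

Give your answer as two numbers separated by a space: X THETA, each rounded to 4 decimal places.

Initial: x=-1.0000 theta=-0.5000
After 1 (propagate distance d=33): x=-17.5000 theta=-0.5000
After 2 (thin lens f=14): x=-17.5000 theta=0.7500
After 3 (propagate distance d=19): x=-3.2500 theta=0.7500
After 4 (thin lens f=58): x=-3.2500 theta=187/232 (≈0.8060)
After 5 (propagate distance d=11): x=1303/232 (≈5.6164) theta=187/232 (≈0.8060)
After 6 (thin lens f=41): x=1303/232 (≈5.6164) theta=1591/2378 (≈0.6690)
After 7 (propagate distance d=20): x=180703/9512 (≈18.9974) theta=1591/2378 (≈0.6690)
Rounded to 4 decimal places: x = 18.9974, theta = 0.6690

Answer: 18.9974 0.6690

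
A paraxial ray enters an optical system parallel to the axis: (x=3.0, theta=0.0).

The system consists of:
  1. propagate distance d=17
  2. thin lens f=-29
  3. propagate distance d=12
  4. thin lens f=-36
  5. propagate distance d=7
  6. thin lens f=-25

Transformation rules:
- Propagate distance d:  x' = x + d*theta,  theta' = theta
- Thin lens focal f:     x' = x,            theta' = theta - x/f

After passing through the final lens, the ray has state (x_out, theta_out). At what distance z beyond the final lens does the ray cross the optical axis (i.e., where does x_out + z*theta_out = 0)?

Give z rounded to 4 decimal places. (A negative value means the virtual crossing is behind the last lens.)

Answer: -12.7855

Derivation:
Initial: x=3.0000 theta=0.0000
After 1 (propagate distance d=17): x=3.0000 theta=0.0000
After 2 (thin lens f=-29): x=3.0000 theta=3/29 (≈0.1034)
After 3 (propagate distance d=12): x=123/29 (≈4.2414) theta=3/29 (≈0.1034)
After 4 (thin lens f=-36): x=123/29 (≈4.2414) theta=77/348 (≈0.2213)
After 5 (propagate distance d=7): x=2015/348 (≈5.7902) theta=77/348 (≈0.2213)
After 6 (thin lens f=-25): x=2015/348 (≈5.7902) theta=197/435 (≈0.4529)
z_focus = -x_out/theta_out = -(2015/348)/(197/435) = -10075/788 ≈ -12.7855
Rounded to 4 decimal places: z = -12.7855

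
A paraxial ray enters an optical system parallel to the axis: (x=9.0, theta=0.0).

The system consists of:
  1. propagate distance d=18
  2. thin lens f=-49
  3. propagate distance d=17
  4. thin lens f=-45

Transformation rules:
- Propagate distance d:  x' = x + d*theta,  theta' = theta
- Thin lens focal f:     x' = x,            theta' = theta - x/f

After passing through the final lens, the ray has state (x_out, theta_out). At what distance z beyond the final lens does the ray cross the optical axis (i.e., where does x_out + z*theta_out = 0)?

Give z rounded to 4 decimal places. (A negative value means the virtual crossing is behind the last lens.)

Initial: x=9.0000 theta=0.0000
After 1 (propagate distance d=18): x=9.0000 theta=0.0000
After 2 (thin lens f=-49): x=9.0000 theta=9/49 (≈0.1837)
After 3 (propagate distance d=17): x=594/49 (≈12.1224) theta=9/49 (≈0.1837)
After 4 (thin lens f=-45): x=594/49 (≈12.1224) theta=111/245 (≈0.4531)
z_focus = -x_out/theta_out = -(594/49)/(111/245) = -990/37 ≈ -26.7568
Rounded to 4 decimal places: z = -26.7568

Answer: -26.7568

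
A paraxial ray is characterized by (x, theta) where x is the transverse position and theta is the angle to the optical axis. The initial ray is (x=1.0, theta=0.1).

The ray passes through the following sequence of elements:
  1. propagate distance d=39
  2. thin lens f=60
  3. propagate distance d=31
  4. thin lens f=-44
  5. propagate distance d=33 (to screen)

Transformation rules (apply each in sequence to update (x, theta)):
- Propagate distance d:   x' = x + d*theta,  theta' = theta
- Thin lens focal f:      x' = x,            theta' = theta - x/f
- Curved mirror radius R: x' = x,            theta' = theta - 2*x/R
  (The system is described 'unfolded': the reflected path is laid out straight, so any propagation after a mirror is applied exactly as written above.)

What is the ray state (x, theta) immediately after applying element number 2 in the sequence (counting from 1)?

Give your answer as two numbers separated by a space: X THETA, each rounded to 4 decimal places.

Answer: 4.9000 0.0183

Derivation:
Initial: x=1.0000 theta=0.1000
After 1 (propagate distance d=39): x=4.9000 theta=0.1000
After 2 (thin lens f=60): x=4.9000 theta=11/600 (≈0.0183)
Rounded to 4 decimal places: x = 4.9000, theta = 0.0183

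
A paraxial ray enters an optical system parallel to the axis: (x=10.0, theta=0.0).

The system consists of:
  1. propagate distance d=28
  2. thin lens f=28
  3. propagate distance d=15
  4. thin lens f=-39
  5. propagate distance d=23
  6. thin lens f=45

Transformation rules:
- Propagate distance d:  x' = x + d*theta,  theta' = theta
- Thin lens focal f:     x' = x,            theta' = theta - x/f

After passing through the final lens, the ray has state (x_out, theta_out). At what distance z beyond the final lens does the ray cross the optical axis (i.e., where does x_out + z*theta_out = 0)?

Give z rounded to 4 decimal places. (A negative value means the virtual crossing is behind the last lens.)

Initial: x=10.0000 theta=0.0000
After 1 (propagate distance d=28): x=10.0000 theta=0.0000
After 2 (thin lens f=28): x=10.0000 theta=-5/14 (≈-0.3571)
After 3 (propagate distance d=15): x=65/14 (≈4.6429) theta=-5/14 (≈-0.3571)
After 4 (thin lens f=-39): x=65/14 (≈4.6429) theta=-5/21 (≈-0.2381)
After 5 (propagate distance d=23): x=-5/6 (≈-0.8333) theta=-5/21 (≈-0.2381)
After 6 (thin lens f=45): x=-5/6 (≈-0.8333) theta=-83/378 (≈-0.2196)
z_focus = -x_out/theta_out = -(-5/6)/(-83/378) = -315/83 ≈ -3.7952
Rounded to 4 decimal places: z = -3.7952

Answer: -3.7952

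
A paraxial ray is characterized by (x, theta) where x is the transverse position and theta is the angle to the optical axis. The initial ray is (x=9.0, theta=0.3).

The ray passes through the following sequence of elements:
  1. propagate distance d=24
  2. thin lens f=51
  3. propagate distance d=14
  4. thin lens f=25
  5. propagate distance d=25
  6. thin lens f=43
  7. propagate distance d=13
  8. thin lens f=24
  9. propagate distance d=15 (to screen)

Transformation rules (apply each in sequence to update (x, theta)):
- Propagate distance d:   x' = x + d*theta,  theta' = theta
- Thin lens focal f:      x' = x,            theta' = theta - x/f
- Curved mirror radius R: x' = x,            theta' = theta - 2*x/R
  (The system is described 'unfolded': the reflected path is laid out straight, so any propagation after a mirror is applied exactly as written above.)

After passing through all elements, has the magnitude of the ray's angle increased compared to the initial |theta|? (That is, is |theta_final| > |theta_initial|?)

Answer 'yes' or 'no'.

Answer: no

Derivation:
Initial: x=9.0000 theta=0.3000
After 1 (propagate distance d=24): x=16.2000 theta=0.3000
After 2 (thin lens f=51): x=16.2000 theta=-3/170 (≈-0.0176)
After 3 (propagate distance d=14): x=1356/85 (≈15.9529) theta=-3/170 (≈-0.0176)
After 4 (thin lens f=25): x=1356/85 (≈15.9529) theta=-2787/4250 (≈-0.6558)
After 5 (propagate distance d=25): x=-15/34 (≈-0.4412) theta=-2787/4250 (≈-0.6558)
After 6 (thin lens f=43): x=-15/34 (≈-0.4412) theta=-58983/91375 (≈-0.6455)
After 7 (propagate distance d=13): x=-1614183/182750 (≈-8.8327) theta=-58983/91375 (≈-0.6455)
After 8 (thin lens f=24): x=-1614183/182750 (≈-8.8327) theta=-405667/1462000 (≈-0.2775)
After 9 (propagate distance d=15 (to screen)): x=-1117557/86000 (≈-12.9948) theta=-405667/1462000 (≈-0.2775)
|theta_initial|=0.3000 |theta_final|=405667/1462000 (≈0.2775) -> not increased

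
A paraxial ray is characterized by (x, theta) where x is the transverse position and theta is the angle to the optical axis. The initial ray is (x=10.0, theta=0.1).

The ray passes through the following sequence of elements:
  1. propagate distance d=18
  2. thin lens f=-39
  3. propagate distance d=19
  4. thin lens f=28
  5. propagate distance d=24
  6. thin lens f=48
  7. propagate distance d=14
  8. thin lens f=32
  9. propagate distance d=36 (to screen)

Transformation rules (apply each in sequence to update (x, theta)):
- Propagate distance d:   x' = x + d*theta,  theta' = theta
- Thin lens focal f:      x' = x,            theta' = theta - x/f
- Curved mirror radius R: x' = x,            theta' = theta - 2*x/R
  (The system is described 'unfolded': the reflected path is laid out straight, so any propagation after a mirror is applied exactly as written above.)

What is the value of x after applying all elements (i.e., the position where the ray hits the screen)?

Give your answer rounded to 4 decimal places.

Answer: -20.4335

Derivation:
Initial: x=10.0000 theta=0.1000
After 1 (propagate distance d=18): x=11.8000 theta=0.1000
After 2 (thin lens f=-39): x=11.8000 theta=157/390 (≈0.4026)
After 3 (propagate distance d=19): x=1517/78 (≈19.4487) theta=157/390 (≈0.4026)
After 4 (thin lens f=28): x=1517/78 (≈19.4487) theta=-1063/3640 (≈-0.2920)
After 5 (propagate distance d=24): x=33961/2730 (≈12.4399) theta=-1063/3640 (≈-0.2920)
After 6 (thin lens f=48): x=33961/2730 (≈12.4399) theta=-72229/131040 (≈-0.5512)
After 7 (propagate distance d=14): x=309461/65520 (≈4.7232) theta=-72229/131040 (≈-0.5512)
After 8 (thin lens f=32): x=309461/65520 (≈4.7232) theta=-97675/139776 (≈-0.6988)
After 9 (propagate distance d=36 (to screen)): x=-10710437/524160 (≈-20.4335) theta=-97675/139776 (≈-0.6988)
Rounded to 4 decimal places: x = -20.4335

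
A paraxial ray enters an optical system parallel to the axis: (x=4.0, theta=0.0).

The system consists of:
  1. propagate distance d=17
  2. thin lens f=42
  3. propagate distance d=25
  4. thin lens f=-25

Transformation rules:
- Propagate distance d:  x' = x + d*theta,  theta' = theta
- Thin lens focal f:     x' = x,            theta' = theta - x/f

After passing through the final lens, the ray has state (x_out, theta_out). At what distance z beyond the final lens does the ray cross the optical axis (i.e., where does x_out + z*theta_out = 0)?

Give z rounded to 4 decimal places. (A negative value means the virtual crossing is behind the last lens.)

Initial: x=4.0000 theta=0.0000
After 1 (propagate distance d=17): x=4.0000 theta=0.0000
After 2 (thin lens f=42): x=4.0000 theta=-2/21 (≈-0.0952)
After 3 (propagate distance d=25): x=34/21 (≈1.6190) theta=-2/21 (≈-0.0952)
After 4 (thin lens f=-25): x=34/21 (≈1.6190) theta=-16/525 (≈-0.0305)
z_focus = -x_out/theta_out = -(34/21)/(-16/525) = 53.1250
Rounded to 4 decimal places: z = 53.1250

Answer: 53.1250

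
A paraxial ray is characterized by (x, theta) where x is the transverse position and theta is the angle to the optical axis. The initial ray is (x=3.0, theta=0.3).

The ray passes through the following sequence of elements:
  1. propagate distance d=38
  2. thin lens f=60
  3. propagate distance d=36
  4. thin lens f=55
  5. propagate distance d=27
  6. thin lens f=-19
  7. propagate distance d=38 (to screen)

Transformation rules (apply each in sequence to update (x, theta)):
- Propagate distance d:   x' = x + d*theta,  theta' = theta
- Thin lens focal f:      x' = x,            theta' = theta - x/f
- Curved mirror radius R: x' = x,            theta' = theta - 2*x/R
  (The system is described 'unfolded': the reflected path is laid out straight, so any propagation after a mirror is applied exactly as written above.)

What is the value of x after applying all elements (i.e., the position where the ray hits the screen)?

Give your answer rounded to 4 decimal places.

Answer: 20.9902

Derivation:
Initial: x=3.0000 theta=0.3000
After 1 (propagate distance d=38): x=14.4000 theta=0.3000
After 2 (thin lens f=60): x=14.4000 theta=0.0600
After 3 (propagate distance d=36): x=16.5600 theta=0.0600
After 4 (thin lens f=55): x=16.5600 theta=-663/2750 (≈-0.2411)
After 5 (propagate distance d=27): x=27639/2750 (≈10.0505) theta=-663/2750 (≈-0.2411)
After 6 (thin lens f=-19): x=27639/2750 (≈10.0505) theta=7521/26125 (≈0.2879)
After 7 (propagate distance d=38 (to screen)): x=57723/2750 (≈20.9902) theta=7521/26125 (≈0.2879)
Rounded to 4 decimal places: x = 20.9902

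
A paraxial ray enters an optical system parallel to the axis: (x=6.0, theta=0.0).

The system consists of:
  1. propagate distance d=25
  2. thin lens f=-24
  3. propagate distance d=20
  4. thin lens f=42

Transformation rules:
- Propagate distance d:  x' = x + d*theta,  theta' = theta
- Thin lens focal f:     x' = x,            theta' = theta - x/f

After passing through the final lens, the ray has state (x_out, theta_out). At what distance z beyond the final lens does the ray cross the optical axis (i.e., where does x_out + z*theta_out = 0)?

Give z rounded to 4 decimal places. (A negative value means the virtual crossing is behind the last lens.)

Answer: 924.0000

Derivation:
Initial: x=6.0000 theta=0.0000
After 1 (propagate distance d=25): x=6.0000 theta=0.0000
After 2 (thin lens f=-24): x=6.0000 theta=0.2500
After 3 (propagate distance d=20): x=11.0000 theta=0.2500
After 4 (thin lens f=42): x=11.0000 theta=-1/84 (≈-0.0119)
z_focus = -x_out/theta_out = -(11.0000)/(-1/84) = 924.0000
Rounded to 4 decimal places: z = 924.0000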